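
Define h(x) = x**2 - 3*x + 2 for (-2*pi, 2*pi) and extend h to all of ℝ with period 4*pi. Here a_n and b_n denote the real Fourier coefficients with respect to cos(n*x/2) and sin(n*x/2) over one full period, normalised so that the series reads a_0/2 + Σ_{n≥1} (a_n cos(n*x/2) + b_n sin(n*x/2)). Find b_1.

-12

b_1 = (1/(2*pi)) ∫_{-2*pi}^{2*pi} h(x) sin(x/2) dx.
Integrating by parts twice (tabular method), an antiderivative of (x**2 - 3*x + 2) sin(x/2) is -2*x**2*cos(x/2) + 8*x*sin(x/2) + 6*x*cos(x/2) - 12*sin(x/2) + 12*cos(x/2); evaluating from -2*pi to 2*pi: ∫_{-2*pi}^{2*pi} (x**2 - 3*x + 2) sin(x/2) dx = (-12*pi - 12 + 8*pi**2) - (-12 + 12*pi + 8*pi**2) = -24*pi.
Hence b_1 = (1/(2*pi))·(-24*pi) = -12.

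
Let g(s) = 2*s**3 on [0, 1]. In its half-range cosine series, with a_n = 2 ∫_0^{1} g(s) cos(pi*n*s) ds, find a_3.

4*(4 - 9*pi**2)/(27*pi**4)

a_3 = 2 ∫_0^{1} (2*s**3) cos(3*pi*s) ds.
Integrating by parts three times (tabular method), an antiderivative of (2*s**3) cos(3*pi*s) is 2*s**3*sin(3*pi*s)/(3*pi) + 2*s**2*cos(3*pi*s)/(3*pi**2) - 4*s*sin(3*pi*s)/(9*pi**3) - 4*cos(3*pi*s)/(27*pi**4); evaluating from 0 to 1: ∫_{0}^{1} (2*s**3) cos(3*pi*s) ds = (2*(2 - 9*pi**2)/(27*pi**4)) - (-4/(27*pi**4)) = 2*(4 - 9*pi**2)/(27*pi**4).
Hence a_3 = 2·(2*(4 - 9*pi**2)/(27*pi**4)) = 4*(4 - 9*pi**2)/(27*pi**4).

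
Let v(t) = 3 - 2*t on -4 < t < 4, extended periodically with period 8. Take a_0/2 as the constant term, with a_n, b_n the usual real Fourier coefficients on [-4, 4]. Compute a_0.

6

a_0 = 1/4 ∫_{-4}^{4} v(t) dt = 1/4 · (24) = 6.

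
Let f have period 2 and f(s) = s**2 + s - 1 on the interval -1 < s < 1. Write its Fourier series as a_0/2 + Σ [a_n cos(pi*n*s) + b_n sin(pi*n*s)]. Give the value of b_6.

b_6 = ∫_{-1}^{1} f(s) sin(6*pi*s) ds.
Integrating by parts twice (tabular method), an antiderivative of (s**2 + s - 1) sin(6*pi*s) is -s**2*cos(6*pi*s)/(6*pi) + s*sin(6*pi*s)/(18*pi**2) - s*cos(6*pi*s)/(6*pi) + sin(6*pi*s)/(36*pi**2) + cos(6*pi*s)/(108*pi**3) + cos(6*pi*s)/(6*pi); evaluating from -1 to 1: ∫_{-1}^{1} (s**2 + s - 1) sin(6*pi*s) ds = ((1 - 18*pi**2)/(108*pi**3)) - ((1 + 18*pi**2)/(108*pi**3)) = -1/(3*pi).
Hence b_6 = -1/(3*pi).

-1/(3*pi)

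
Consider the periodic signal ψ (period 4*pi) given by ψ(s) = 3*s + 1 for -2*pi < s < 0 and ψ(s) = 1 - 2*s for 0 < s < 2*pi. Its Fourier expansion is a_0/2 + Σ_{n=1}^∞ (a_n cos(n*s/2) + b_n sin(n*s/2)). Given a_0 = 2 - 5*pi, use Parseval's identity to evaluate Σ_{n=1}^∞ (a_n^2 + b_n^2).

Parseval: a_0^2/2 + Σ_{n≥1} (a_n^2+b_n^2) = (1/(2*pi)) ∫_{-2*pi}^{2*pi} ψ(s)^2 ds = -10*pi + 2 + 52*pi**2/3.
Subtract a_0^2/2 = (2 - 5*pi)**2/2: Σ (a_n^2+b_n^2) = 29*pi**2/6.

29*pi**2/6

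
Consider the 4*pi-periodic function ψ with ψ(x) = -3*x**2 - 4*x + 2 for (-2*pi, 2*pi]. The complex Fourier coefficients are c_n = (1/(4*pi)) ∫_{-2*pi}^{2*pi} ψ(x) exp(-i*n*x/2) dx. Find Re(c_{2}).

Since ψ is real-valued, Re(c_{2}) = (1/(4*pi)) ∫_{-2*pi}^{2*pi} ψ(x) cos(x) dx = a_{2}/2.
Integrating by parts twice (tabular method), an antiderivative of (-3*x**2 - 4*x + 2) cos(x) is -3*x**2*sin(x) - 4*x*sin(x) - 6*x*cos(x) + 8*sin(x) - 4*cos(x); evaluating from -2*pi to 2*pi: ∫_{-2*pi}^{2*pi} (-3*x**2 - 4*x + 2) cos(x) dx = (-12*pi - 4) - (-4 + 12*pi) = -24*pi.
Hence Re(c_{2}) = (1/(4*pi))·(-24*pi) = -6.

-6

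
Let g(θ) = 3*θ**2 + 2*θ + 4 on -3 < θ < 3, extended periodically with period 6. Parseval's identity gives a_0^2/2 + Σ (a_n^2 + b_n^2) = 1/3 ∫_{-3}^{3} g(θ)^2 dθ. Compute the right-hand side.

1/3 ∫_{-3}^{3} g(θ)^2 dθ = 1/3 · (7374/5) = 2458/5.

2458/5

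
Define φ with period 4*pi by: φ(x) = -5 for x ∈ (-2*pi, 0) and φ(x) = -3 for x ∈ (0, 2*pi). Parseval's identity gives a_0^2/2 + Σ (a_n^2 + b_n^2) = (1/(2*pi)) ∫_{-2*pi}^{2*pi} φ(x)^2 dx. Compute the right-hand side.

34

(1/(2*pi)) ∫_{-2*pi}^{2*pi} φ(x)^2 dx = (1/(2*pi)) · (68*pi) = 34.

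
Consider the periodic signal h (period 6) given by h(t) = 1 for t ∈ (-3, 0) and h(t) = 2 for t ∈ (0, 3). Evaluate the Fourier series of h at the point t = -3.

3/2

At t = -3 the one-sided limits are h(-3^-) = 2 and h(-3^+) = 1.
By Dirichlet's theorem the series converges to their average, [(2) + (1)]/2 = 3/2.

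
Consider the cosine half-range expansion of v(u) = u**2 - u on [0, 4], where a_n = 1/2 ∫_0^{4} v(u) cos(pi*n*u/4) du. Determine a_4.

a_4 = 1/2 ∫_0^{4} (u**2 - u) cos(pi*u) du.
Integrating by parts twice (tabular method), an antiderivative of (u**2 - u) cos(pi*u) is u**2*sin(pi*u)/pi - u*sin(pi*u)/pi + 2*u*cos(pi*u)/pi**2 - 2*sin(pi*u)/pi**3 - cos(pi*u)/pi**2; evaluating from 0 to 4: ∫_{0}^{4} (u**2 - u) cos(pi*u) du = (7/pi**2) - (-1/pi**2) = 8/pi**2.
Hence a_4 = (1/2)·(8/pi**2) = 4/pi**2.

4/pi**2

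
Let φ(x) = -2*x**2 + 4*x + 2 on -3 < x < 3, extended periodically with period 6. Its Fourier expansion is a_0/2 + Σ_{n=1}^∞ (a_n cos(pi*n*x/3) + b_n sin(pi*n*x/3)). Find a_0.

a_0 = 1/3 ∫_{-3}^{3} φ(x) dx = 1/3 · (-24) = -8.

-8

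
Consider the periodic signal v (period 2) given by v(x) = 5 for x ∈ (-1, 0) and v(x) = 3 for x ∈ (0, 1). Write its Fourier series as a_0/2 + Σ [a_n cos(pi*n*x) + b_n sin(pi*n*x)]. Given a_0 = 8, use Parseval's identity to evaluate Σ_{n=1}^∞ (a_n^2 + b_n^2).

Parseval: a_0^2/2 + Σ_{n≥1} (a_n^2+b_n^2) = ∫_{-1}^{1} v(x)^2 dx = 34.
Subtract a_0^2/2 = 32: Σ (a_n^2+b_n^2) = 2.

2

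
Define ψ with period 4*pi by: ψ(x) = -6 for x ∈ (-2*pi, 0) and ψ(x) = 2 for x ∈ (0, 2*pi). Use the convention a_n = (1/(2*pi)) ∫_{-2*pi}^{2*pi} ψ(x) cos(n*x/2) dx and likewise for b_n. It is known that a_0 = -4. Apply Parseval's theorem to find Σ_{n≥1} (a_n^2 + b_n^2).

Parseval: a_0^2/2 + Σ_{n≥1} (a_n^2+b_n^2) = (1/(2*pi)) ∫_{-2*pi}^{2*pi} ψ(x)^2 dx = 40.
Subtract a_0^2/2 = 8: Σ (a_n^2+b_n^2) = 32.

32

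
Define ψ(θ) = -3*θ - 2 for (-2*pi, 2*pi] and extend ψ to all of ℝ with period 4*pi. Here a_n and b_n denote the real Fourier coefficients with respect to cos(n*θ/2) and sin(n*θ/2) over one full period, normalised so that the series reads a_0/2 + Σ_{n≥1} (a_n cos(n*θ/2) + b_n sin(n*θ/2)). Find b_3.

-4

b_3 = (1/(2*pi)) ∫_{-2*pi}^{2*pi} ψ(θ) sin(3*θ/2) dθ.
Integrating by parts (boundary term plus one more integral), an antiderivative of (-3*θ - 2) sin(3*θ/2) is 2*θ*cos(3*θ/2) - 4*sin(3*θ/2)/3 + 4*cos(3*θ/2)/3; evaluating from -2*pi to 2*pi: ∫_{-2*pi}^{2*pi} (-3*θ - 2) sin(3*θ/2) dθ = (-4*pi - 4/3) - (-4/3 + 4*pi) = -8*pi.
Hence b_3 = (1/(2*pi))·(-8*pi) = -4.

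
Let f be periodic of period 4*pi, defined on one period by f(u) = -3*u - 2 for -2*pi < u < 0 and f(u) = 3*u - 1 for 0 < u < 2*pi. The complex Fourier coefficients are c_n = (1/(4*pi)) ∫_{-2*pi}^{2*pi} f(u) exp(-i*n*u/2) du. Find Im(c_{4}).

0

Since f is real-valued, Im(c_{4}) = -(1/(4*pi)) ∫_{-2*pi}^{2*pi} f(u) sin(2*u) du = -b_{4}/2.
Split the integral at the breakpoints.
Integrating by parts (boundary term plus one more integral), an antiderivative of (-3*u - 2) sin(2*u) is 3*u*cos(2*u)/2 - 3*sin(2*u)/4 + cos(2*u); evaluating from -2*pi to 0: ∫_{-2*pi}^{0} (-3*u - 2) sin(2*u) du = (1) - (1 - 3*pi) = 3*pi.
Integrating by parts (boundary term plus one more integral), an antiderivative of (3*u - 1) sin(2*u) is -3*u*cos(2*u)/2 + 3*sin(2*u)/4 + cos(2*u)/2; evaluating from 0 to 2*pi: ∫_{0}^{2*pi} (3*u - 1) sin(2*u) du = (1/2 - 3*pi) - (1/2) = -3*pi.
So ∫_{-2*pi}^{2*pi} f(u) sin(2*u) du = 0.
Hence Im(c_{4}) = (-1/(4*pi))·(0) = 0.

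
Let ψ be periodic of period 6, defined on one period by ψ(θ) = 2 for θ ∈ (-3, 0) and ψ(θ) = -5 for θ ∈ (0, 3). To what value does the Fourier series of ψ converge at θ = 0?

At θ = 0 the one-sided limits are ψ(0^-) = 2 and ψ(0^+) = -5.
By Dirichlet's theorem the series converges to their average, [(2) + (-5)]/2 = -3/2.

-3/2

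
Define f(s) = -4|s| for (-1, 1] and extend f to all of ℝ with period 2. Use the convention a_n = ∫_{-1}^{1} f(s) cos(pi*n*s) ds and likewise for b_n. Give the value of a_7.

16/(49*pi**2)

a_7 = ∫_{-1}^{1} f(s) cos(7*pi*s) ds.
f is even and cos(7*pi*s) is even, so the integrand is even and a_7 = 2 ∫_0^{1} f(s) cos(7*pi*s) ds.
Integrating by parts (boundary term plus one more integral), an antiderivative of (-4*s) cos(7*pi*s) is -4*s*sin(7*pi*s)/(7*pi) - 4*cos(7*pi*s)/(49*pi**2); evaluating from 0 to 1: ∫_{0}^{1} (-4*s) cos(7*pi*s) ds = (4/(49*pi**2)) - (-4/(49*pi**2)) = 8/(49*pi**2).
Hence a_7 = 2·(8/(49*pi**2)) = 16/(49*pi**2).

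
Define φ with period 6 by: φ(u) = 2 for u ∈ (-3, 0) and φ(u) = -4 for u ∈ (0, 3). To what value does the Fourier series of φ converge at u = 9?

-1

u = 9 differs from u = -3 by 2 full period(s), and the series is 6-periodic.
At u = -3 the one-sided limits are φ(-3^-) = -4 and φ(-3^+) = 2.
By Dirichlet's theorem the series converges to their average, [(-4) + (2)]/2 = -1.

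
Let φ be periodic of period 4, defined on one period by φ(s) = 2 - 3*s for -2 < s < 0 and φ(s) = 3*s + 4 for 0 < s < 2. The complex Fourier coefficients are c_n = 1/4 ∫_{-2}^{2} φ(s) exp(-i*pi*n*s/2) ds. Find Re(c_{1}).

-12/pi**2

Since φ is real-valued, Re(c_{1}) = 1/4 ∫_{-2}^{2} φ(s) cos(pi*s/2) ds = a_{1}/2.
Split the integral at the breakpoints.
Integrating by parts (boundary term plus one more integral), an antiderivative of (2 - 3*s) cos(pi*s/2) is -6*s*sin(pi*s/2)/pi + 4*sin(pi*s/2)/pi - 12*cos(pi*s/2)/pi**2; evaluating from -2 to 0: ∫_{-2}^{0} (2 - 3*s) cos(pi*s/2) ds = (-12/pi**2) - (12/pi**2) = -24/pi**2.
Integrating by parts (boundary term plus one more integral), an antiderivative of (3*s + 4) cos(pi*s/2) is 6*s*sin(pi*s/2)/pi + 8*sin(pi*s/2)/pi + 12*cos(pi*s/2)/pi**2; evaluating from 0 to 2: ∫_{0}^{2} (3*s + 4) cos(pi*s/2) ds = (-12/pi**2) - (12/pi**2) = -24/pi**2.
So ∫_{-2}^{2} φ(s) cos(pi*s/2) ds = -48/pi**2.
Hence Re(c_{1}) = (1/4)·(-48/pi**2) = -12/pi**2.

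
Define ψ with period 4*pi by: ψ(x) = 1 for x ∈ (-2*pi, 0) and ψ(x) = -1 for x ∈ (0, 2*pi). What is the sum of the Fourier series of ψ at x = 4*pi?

0

x = 4*pi differs from x = 0 by 1 full period(s), and the series is 4*pi-periodic.
At x = 0 the one-sided limits are ψ(0^-) = 1 and ψ(0^+) = -1.
By Dirichlet's theorem the series converges to their average, [(1) + (-1)]/2 = 0.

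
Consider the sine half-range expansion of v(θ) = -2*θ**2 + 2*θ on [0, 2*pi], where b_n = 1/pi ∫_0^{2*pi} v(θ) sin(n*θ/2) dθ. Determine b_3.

8*(-18*pi**2 + 8 + 9*pi)/(27*pi)

b_3 = 1/pi ∫_0^{2*pi} (-2*θ**2 + 2*θ) sin(3*θ/2) dθ.
Integrating by parts twice (tabular method), an antiderivative of (-2*θ**2 + 2*θ) sin(3*θ/2) is 4*θ**2*cos(3*θ/2)/3 - 16*θ*sin(3*θ/2)/9 - 4*θ*cos(3*θ/2)/3 + 8*sin(3*θ/2)/9 - 32*cos(3*θ/2)/27; evaluating from 0 to 2*pi: ∫_{0}^{2*pi} (-2*θ**2 + 2*θ) sin(3*θ/2) dθ = (-16*pi**2/3 + 32/27 + 8*pi/3) - (-32/27) = -16*pi**2/3 + 64/27 + 8*pi/3.
Hence b_3 = (1/pi)·(-16*pi**2/3 + 64/27 + 8*pi/3) = 8*(-18*pi**2 + 8 + 9*pi)/(27*pi).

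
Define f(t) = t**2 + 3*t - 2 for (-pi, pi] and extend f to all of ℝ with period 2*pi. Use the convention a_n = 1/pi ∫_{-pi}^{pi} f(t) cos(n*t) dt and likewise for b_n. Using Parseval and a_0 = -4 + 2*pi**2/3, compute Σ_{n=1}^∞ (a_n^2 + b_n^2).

pi**2*(8*pi**2/45 + 6)

Parseval: a_0^2/2 + Σ_{n≥1} (a_n^2+b_n^2) = 1/pi ∫_{-pi}^{pi} f(t)^2 dt = 8 + 10*pi**2/3 + 2*pi**4/5.
Subtract a_0^2/2 = 2*(6 - pi**2)**2/9: Σ (a_n^2+b_n^2) = pi**2*(8*pi**2/45 + 6).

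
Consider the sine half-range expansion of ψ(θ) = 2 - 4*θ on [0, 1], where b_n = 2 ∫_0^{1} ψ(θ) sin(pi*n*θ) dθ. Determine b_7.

0

b_7 = 2 ∫_0^{1} (2 - 4*θ) sin(7*pi*θ) dθ.
Integrating by parts (boundary term plus one more integral), an antiderivative of (2 - 4*θ) sin(7*pi*θ) is 4*θ*cos(7*pi*θ)/(7*pi) - 4*sin(7*pi*θ)/(49*pi**2) - 2*cos(7*pi*θ)/(7*pi); evaluating from 0 to 1: ∫_{0}^{1} (2 - 4*θ) sin(7*pi*θ) dθ = (-2/(7*pi)) - (-2/(7*pi)) = 0.
Hence b_7 = 2·(0) = 0.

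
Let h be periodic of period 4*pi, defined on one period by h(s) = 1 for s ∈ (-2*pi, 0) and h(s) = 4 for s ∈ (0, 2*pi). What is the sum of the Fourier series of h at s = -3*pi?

4

s = -3*pi differs from s = pi by -1 full period(s), and the series is 4*pi-periodic.
h is continuous at s = pi with value 4, so the series converges to 4 there.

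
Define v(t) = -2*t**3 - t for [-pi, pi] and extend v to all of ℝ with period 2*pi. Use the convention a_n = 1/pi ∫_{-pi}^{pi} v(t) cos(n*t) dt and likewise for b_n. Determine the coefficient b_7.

b_7 = 1/pi ∫_{-pi}^{pi} v(t) sin(7*t) dt.
v is odd and sin(7*t) is odd, so the integrand is even and b_7 = 2/pi ∫_0^{pi} v(t) sin(7*t) dt.
Integrating by parts three times (tabular method), an antiderivative of (-2*t**3 - t) sin(7*t) is 2*t**3*cos(7*t)/7 - 6*t**2*sin(7*t)/49 + 37*t*cos(7*t)/343 - 37*sin(7*t)/2401; evaluating from 0 to pi: ∫_{0}^{pi} (-2*t**3 - t) sin(7*t) dt = (-pi*(37 + 98*pi**2)/343) - (0) = -pi*(37 + 98*pi**2)/343.
Hence b_7 = (2/pi)·(-pi*(37 + 98*pi**2)/343) = -4*pi**2/7 - 74/343.

-4*pi**2/7 - 74/343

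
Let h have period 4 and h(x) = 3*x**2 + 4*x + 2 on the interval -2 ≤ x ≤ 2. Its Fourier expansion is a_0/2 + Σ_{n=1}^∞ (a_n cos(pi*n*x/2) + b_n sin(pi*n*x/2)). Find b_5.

16/(5*pi)

b_5 = 1/2 ∫_{-2}^{2} h(x) sin(5*pi*x/2) dx.
Integrating by parts twice (tabular method), an antiderivative of (3*x**2 + 4*x + 2) sin(5*pi*x/2) is -6*x**2*cos(5*pi*x/2)/(5*pi) + 24*x*sin(5*pi*x/2)/(25*pi**2) - 8*x*cos(5*pi*x/2)/(5*pi) + 16*sin(5*pi*x/2)/(25*pi**2) - 4*cos(5*pi*x/2)/(5*pi) + 48*cos(5*pi*x/2)/(125*pi**3); evaluating from -2 to 2: ∫_{-2}^{2} (3*x**2 + 4*x + 2) sin(5*pi*x/2) dx = (4*(-12 + 275*pi**2)/(125*pi**3)) - (12*(-4 + 25*pi**2)/(125*pi**3)) = 32/(5*pi).
Hence b_5 = (1/2)·(32/(5*pi)) = 16/(5*pi).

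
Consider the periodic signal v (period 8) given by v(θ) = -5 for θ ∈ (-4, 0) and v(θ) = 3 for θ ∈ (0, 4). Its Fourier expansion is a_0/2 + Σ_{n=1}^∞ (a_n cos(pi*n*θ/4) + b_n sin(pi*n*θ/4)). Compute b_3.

b_3 = 1/4 ∫_{-4}^{4} v(θ) sin(3*pi*θ/4) dθ.
Split the integral at the breakpoints.
Directly, an antiderivative of (-5) sin(3*pi*θ/4) is 20*cos(3*pi*θ/4)/(3*pi); evaluating from -4 to 0: ∫_{-4}^{0} (-5) sin(3*pi*θ/4) dθ = (20/(3*pi)) - (-20/(3*pi)) = 40/(3*pi).
Directly, an antiderivative of (3) sin(3*pi*θ/4) is -4*cos(3*pi*θ/4)/pi; evaluating from 0 to 4: ∫_{0}^{4} (3) sin(3*pi*θ/4) dθ = (4/pi) - (-4/pi) = 8/pi.
Summing the pieces and multiplying by (1/4) gives b_3 = 16/(3*pi).

16/(3*pi)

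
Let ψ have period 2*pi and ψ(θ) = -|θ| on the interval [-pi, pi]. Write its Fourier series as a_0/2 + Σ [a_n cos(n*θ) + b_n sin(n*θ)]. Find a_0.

a_0 = 1/pi ∫_{-pi}^{pi} ψ(θ) dθ = 1/pi · (-pi**2) = -pi.

-pi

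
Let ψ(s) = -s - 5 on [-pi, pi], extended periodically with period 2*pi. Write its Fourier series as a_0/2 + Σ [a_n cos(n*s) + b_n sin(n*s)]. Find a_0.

-10

a_0 = 1/pi ∫_{-pi}^{pi} ψ(s) ds = 1/pi · (-10*pi) = -10.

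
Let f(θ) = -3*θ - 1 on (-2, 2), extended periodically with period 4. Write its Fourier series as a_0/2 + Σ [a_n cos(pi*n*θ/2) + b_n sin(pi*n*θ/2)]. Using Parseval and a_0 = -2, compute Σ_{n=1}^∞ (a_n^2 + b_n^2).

24

Parseval: a_0^2/2 + Σ_{n≥1} (a_n^2+b_n^2) = 1/2 ∫_{-2}^{2} f(θ)^2 dθ = 26.
Subtract a_0^2/2 = 2: Σ (a_n^2+b_n^2) = 24.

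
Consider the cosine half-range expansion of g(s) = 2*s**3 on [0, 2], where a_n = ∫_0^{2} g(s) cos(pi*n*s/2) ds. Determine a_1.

96*(4 - pi**2)/pi**4

a_1 = ∫_0^{2} (2*s**3) cos(pi*s/2) ds.
Integrating by parts three times (tabular method), an antiderivative of (2*s**3) cos(pi*s/2) is 4*s**3*sin(pi*s/2)/pi + 24*s**2*cos(pi*s/2)/pi**2 - 96*s*sin(pi*s/2)/pi**3 - 192*cos(pi*s/2)/pi**4; evaluating from 0 to 2: ∫_{0}^{2} (2*s**3) cos(pi*s/2) ds = (96*(2 - pi**2)/pi**4) - (-192/pi**4) = 96*(4 - pi**2)/pi**4.
Hence a_1 = 96*(4 - pi**2)/pi**4.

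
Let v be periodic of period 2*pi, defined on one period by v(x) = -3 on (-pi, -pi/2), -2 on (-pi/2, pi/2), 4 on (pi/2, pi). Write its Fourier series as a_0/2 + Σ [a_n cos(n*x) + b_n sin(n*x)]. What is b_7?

1/pi

b_7 = 1/pi ∫_{-pi}^{pi} v(x) sin(7*x) dx.
Split the integral at the breakpoints.
Directly, an antiderivative of (-3) sin(7*x) is 3*cos(7*x)/7; evaluating from -pi to -pi/2: ∫_{-pi}^{-pi/2} (-3) sin(7*x) dx = (0) - (-3/7) = 3/7.
Directly, an antiderivative of (-2) sin(7*x) is 2*cos(7*x)/7; evaluating from -pi/2 to pi/2: ∫_{-pi/2}^{pi/2} (-2) sin(7*x) dx = (0) - (0) = 0.
Directly, an antiderivative of (4) sin(7*x) is -4*cos(7*x)/7; evaluating from pi/2 to pi: ∫_{pi/2}^{pi} (4) sin(7*x) dx = (4/7) - (0) = 4/7.
Summing the pieces and multiplying by (1/pi) gives b_7 = 1/pi.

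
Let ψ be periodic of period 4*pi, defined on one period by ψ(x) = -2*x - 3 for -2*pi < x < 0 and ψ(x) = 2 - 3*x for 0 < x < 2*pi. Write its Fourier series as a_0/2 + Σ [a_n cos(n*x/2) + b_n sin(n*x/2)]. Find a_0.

a_0 = (1/(2*pi)) ∫_{-2*pi}^{2*pi} ψ(x) dx = (1/(2*pi)) · (-2*pi*(1 + pi)) = -pi - 1.

-pi - 1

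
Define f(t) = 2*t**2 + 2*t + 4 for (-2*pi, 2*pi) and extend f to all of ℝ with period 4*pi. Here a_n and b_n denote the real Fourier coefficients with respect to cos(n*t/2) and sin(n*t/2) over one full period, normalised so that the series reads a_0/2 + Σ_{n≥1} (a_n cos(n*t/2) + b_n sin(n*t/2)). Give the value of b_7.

b_7 = (1/(2*pi)) ∫_{-2*pi}^{2*pi} f(t) sin(7*t/2) dt.
Integrating by parts twice (tabular method), an antiderivative of (2*t**2 + 2*t + 4) sin(7*t/2) is -4*t**2*cos(7*t/2)/7 + 16*t*sin(7*t/2)/49 - 4*t*cos(7*t/2)/7 + 8*sin(7*t/2)/49 - 360*cos(7*t/2)/343; evaluating from -2*pi to 2*pi: ∫_{-2*pi}^{2*pi} (2*t**2 + 2*t + 4) sin(7*t/2) dt = (360/343 + 8*pi/7 + 16*pi**2/7) - (-8*pi/7 + 360/343 + 16*pi**2/7) = 16*pi/7.
Hence b_7 = (1/(2*pi))·(16*pi/7) = 8/7.

8/7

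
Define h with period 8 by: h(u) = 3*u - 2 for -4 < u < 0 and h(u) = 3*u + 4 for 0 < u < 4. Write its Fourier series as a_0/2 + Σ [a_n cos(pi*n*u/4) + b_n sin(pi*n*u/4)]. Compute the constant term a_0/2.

a_0 = 1/4 ∫_{-4}^{4} h(u) du = 1/4 · (8) = 2.
So the constant term a_0/2 = 1.

1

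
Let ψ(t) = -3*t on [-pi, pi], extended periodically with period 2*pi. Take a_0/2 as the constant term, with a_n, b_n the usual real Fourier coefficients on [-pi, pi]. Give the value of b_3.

-2

b_3 = 1/pi ∫_{-pi}^{pi} ψ(t) sin(3*t) dt.
ψ is odd and sin(3*t) is odd, so the integrand is even and b_3 = 2/pi ∫_0^{pi} ψ(t) sin(3*t) dt.
Integrating by parts (boundary term plus one more integral), an antiderivative of (-3*t) sin(3*t) is t*cos(3*t) - sin(3*t)/3; evaluating from 0 to pi: ∫_{0}^{pi} (-3*t) sin(3*t) dt = (-pi) - (0) = -pi.
Hence b_3 = (2/pi)·(-pi) = -2.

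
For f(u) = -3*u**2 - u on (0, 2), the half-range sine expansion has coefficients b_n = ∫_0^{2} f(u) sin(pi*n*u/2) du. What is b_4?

b_4 = ∫_0^{2} (-3*u**2 - u) sin(2*pi*u) du.
Integrating by parts twice (tabular method), an antiderivative of (-3*u**2 - u) sin(2*pi*u) is 3*u**2*cos(2*pi*u)/(2*pi) - 3*u*sin(2*pi*u)/(2*pi**2) + u*cos(2*pi*u)/(2*pi) - sin(2*pi*u)/(4*pi**2) - 3*cos(2*pi*u)/(4*pi**3); evaluating from 0 to 2: ∫_{0}^{2} (-3*u**2 - u) sin(2*pi*u) du = (-3/(4*pi**3) + 7/pi) - (-3/(4*pi**3)) = 7/pi.
Hence b_4 = 7/pi.

7/pi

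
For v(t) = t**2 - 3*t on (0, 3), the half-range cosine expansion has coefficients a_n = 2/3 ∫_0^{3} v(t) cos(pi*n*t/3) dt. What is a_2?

9/pi**2

a_2 = 2/3 ∫_0^{3} (t**2 - 3*t) cos(2*pi*t/3) dt.
Integrating by parts twice (tabular method), an antiderivative of (t**2 - 3*t) cos(2*pi*t/3) is 3*t**2*sin(2*pi*t/3)/(2*pi) - 9*t*sin(2*pi*t/3)/(2*pi) + 9*t*cos(2*pi*t/3)/(2*pi**2) - 27*sin(2*pi*t/3)/(4*pi**3) - 27*cos(2*pi*t/3)/(4*pi**2); evaluating from 0 to 3: ∫_{0}^{3} (t**2 - 3*t) cos(2*pi*t/3) dt = (27/(4*pi**2)) - (-27/(4*pi**2)) = 27/(2*pi**2).
Hence a_2 = (2/3)·(27/(2*pi**2)) = 9/pi**2.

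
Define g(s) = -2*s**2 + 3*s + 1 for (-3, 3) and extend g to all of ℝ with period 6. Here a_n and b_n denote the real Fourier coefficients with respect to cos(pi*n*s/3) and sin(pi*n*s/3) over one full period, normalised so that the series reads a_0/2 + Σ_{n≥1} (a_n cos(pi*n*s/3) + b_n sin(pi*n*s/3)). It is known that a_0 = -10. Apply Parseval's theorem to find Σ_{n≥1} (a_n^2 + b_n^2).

Parseval: a_0^2/2 + Σ_{n≥1} (a_n^2+b_n^2) = 1/3 ∫_{-3}^{3} g(s)^2 ds = 808/5.
Subtract a_0^2/2 = 50: Σ (a_n^2+b_n^2) = 558/5.

558/5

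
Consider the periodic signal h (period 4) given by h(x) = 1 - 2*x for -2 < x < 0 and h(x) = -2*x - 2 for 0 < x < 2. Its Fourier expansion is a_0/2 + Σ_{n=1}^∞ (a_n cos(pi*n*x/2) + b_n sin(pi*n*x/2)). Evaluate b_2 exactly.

b_2 = 1/2 ∫_{-2}^{2} h(x) sin(pi*x) dx.
Split the integral at the breakpoints.
Integrating by parts (boundary term plus one more integral), an antiderivative of (1 - 2*x) sin(pi*x) is 2*x*cos(pi*x)/pi - 2*sin(pi*x)/pi**2 - cos(pi*x)/pi; evaluating from -2 to 0: ∫_{-2}^{0} (1 - 2*x) sin(pi*x) dx = (-1/pi) - (-5/pi) = 4/pi.
Integrating by parts (boundary term plus one more integral), an antiderivative of (-2*x - 2) sin(pi*x) is 2*x*cos(pi*x)/pi - 2*sin(pi*x)/pi**2 + 2*cos(pi*x)/pi; evaluating from 0 to 2: ∫_{0}^{2} (-2*x - 2) sin(pi*x) dx = (6/pi) - (2/pi) = 4/pi.
Summing the pieces and multiplying by (1/2) gives b_2 = 4/pi.

4/pi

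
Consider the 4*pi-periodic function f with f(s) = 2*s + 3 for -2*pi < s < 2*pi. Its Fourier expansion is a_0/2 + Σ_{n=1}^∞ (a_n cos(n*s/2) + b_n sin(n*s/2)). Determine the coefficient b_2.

b_2 = (1/(2*pi)) ∫_{-2*pi}^{2*pi} f(s) sin(s) ds.
Integrating by parts (boundary term plus one more integral), an antiderivative of (2*s + 3) sin(s) is -2*s*cos(s) + 2*sin(s) - 3*cos(s); evaluating from -2*pi to 2*pi: ∫_{-2*pi}^{2*pi} (2*s + 3) sin(s) ds = (-4*pi - 3) - (-3 + 4*pi) = -8*pi.
Hence b_2 = (1/(2*pi))·(-8*pi) = -4.

-4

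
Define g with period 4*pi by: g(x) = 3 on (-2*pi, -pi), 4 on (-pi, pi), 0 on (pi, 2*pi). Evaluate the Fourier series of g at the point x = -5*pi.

7/2

x = -5*pi differs from x = -pi by -1 full period(s), and the series is 4*pi-periodic.
At x = -pi the one-sided limits are g(-pi^-) = 3 and g(-pi^+) = 4.
By Dirichlet's theorem the series converges to their average, [(3) + (4)]/2 = 7/2.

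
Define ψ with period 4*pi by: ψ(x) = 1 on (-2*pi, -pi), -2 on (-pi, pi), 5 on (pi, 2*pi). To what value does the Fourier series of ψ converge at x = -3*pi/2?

ψ is continuous at x = -3*pi/2 with value 1, so the series converges to 1 there.

1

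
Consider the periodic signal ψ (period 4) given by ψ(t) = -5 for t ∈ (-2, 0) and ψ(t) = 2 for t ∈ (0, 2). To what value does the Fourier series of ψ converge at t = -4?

-3/2

t = -4 differs from t = 0 by -1 full period(s), and the series is 4-periodic.
At t = 0 the one-sided limits are ψ(0^-) = -5 and ψ(0^+) = 2.
By Dirichlet's theorem the series converges to their average, [(-5) + (2)]/2 = -3/2.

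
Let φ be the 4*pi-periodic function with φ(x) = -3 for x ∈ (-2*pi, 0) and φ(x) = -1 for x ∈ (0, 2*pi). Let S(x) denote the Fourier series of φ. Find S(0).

At x = 0 the one-sided limits are φ(0^-) = -3 and φ(0^+) = -1.
By Dirichlet's theorem the series converges to their average, [(-3) + (-1)]/2 = -2.

-2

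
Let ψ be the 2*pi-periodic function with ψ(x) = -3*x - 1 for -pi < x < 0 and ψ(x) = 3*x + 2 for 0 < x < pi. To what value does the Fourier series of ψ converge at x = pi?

At x = pi the one-sided limits are ψ(pi^-) = 2 + 3*pi and ψ(pi^+) = -1 + 3*pi.
By Dirichlet's theorem the series converges to their average, [(2 + 3*pi) + (-1 + 3*pi)]/2 = 1/2 + 3*pi.

1/2 + 3*pi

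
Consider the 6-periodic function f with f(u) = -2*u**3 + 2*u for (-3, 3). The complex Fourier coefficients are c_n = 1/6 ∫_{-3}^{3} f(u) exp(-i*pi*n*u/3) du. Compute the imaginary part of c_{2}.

Since f is real-valued, Im(c_{2}) = -1/6 ∫_{-3}^{3} f(u) sin(2*pi*u/3) du = -b_{2}/2.
f is odd and sin(2*pi*u/3) is odd, so the integrand is even: ∫_{-3}^{3} f(u) sin(2*pi*u/3) du = 2∫_0^{3} f(u) sin(2*pi*u/3) du.
Integrating by parts three times (tabular method), an antiderivative of (-2*u**3 + 2*u) sin(2*pi*u/3) is 3*u**3*cos(2*pi*u/3)/pi - 27*u**2*sin(2*pi*u/3)/(2*pi**2) - 81*u*cos(2*pi*u/3)/(2*pi**3) - 3*u*cos(2*pi*u/3)/pi + 9*sin(2*pi*u/3)/(2*pi**2) + 243*sin(2*pi*u/3)/(4*pi**4); evaluating from 0 to 3: ∫_{0}^{3} (-2*u**3 + 2*u) sin(2*pi*u/3) du = (-243/(2*pi**3) + 72/pi) - (0) = -243/(2*pi**3) + 72/pi.
So ∫_{-3}^{3} f(u) sin(2*pi*u/3) du = -243/pi**3 + 144/pi.
Hence Im(c_{2}) = (-1/6)·(-243/pi**3 + 144/pi) = -24/pi + 81/(2*pi**3).

-24/pi + 81/(2*pi**3)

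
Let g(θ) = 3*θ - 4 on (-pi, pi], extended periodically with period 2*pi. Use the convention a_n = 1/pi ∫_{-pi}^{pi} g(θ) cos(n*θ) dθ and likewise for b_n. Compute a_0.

-8

a_0 = 1/pi ∫_{-pi}^{pi} g(θ) dθ = 1/pi · (-8*pi) = -8.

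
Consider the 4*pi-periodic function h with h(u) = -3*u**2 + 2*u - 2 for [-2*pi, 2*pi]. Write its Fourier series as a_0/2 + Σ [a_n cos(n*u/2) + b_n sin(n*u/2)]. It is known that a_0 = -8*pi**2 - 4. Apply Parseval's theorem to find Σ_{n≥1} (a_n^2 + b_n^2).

Parseval: a_0^2/2 + Σ_{n≥1} (a_n^2+b_n^2) = (1/(2*pi)) ∫_{-2*pi}^{2*pi} h(u)^2 du = 8 + 128*pi**2/3 + 288*pi**4/5.
Subtract a_0^2/2 = 8*(1 + 2*pi**2)**2: Σ (a_n^2+b_n^2) = 32*pi**2*(5 + 12*pi**2)/15.

32*pi**2*(5 + 12*pi**2)/15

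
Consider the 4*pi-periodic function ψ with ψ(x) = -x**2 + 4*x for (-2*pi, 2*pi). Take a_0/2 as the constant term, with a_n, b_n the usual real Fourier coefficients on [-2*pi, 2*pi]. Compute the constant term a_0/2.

-4*pi**2/3

a_0 = (1/(2*pi)) ∫_{-2*pi}^{2*pi} ψ(x) dx = (1/(2*pi)) · (-16*pi**3/3) = -8*pi**2/3.
So the constant term a_0/2 = -4*pi**2/3.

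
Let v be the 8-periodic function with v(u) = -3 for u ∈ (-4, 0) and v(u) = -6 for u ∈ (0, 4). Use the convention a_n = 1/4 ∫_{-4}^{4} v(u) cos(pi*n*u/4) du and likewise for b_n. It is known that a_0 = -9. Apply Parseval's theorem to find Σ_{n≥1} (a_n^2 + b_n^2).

Parseval: a_0^2/2 + Σ_{n≥1} (a_n^2+b_n^2) = 1/4 ∫_{-4}^{4} v(u)^2 du = 45.
Subtract a_0^2/2 = 81/2: Σ (a_n^2+b_n^2) = 9/2.

9/2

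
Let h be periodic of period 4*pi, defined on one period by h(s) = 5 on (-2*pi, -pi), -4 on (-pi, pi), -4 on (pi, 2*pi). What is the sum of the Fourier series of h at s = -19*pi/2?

s = -19*pi/2 differs from s = -3*pi/2 by -2 full period(s), and the series is 4*pi-periodic.
h is continuous at s = -3*pi/2 with value 5, so the series converges to 5 there.

5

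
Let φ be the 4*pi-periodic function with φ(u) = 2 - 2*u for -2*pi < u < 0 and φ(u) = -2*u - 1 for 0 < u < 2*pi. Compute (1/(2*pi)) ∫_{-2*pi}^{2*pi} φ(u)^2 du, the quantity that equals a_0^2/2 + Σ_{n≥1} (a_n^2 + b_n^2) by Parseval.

(1/(2*pi)) ∫_{-2*pi}^{2*pi} φ(u)^2 du = (1/(2*pi)) · (2*pi*(15 + 36*pi + 32*pi**2)/3) = 5 + 12*pi + 32*pi**2/3.

5 + 12*pi + 32*pi**2/3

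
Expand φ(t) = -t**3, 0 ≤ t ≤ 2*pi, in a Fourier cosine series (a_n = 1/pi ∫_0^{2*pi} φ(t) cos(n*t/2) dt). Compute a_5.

48*(-4 + 25*pi**2)/(625*pi)

a_5 = 1/pi ∫_0^{2*pi} (-t**3) cos(5*t/2) dt.
Integrating by parts three times (tabular method), an antiderivative of (-t**3) cos(5*t/2) is -2*t**3*sin(5*t/2)/5 - 12*t**2*cos(5*t/2)/25 + 48*t*sin(5*t/2)/125 + 96*cos(5*t/2)/625; evaluating from 0 to 2*pi: ∫_{0}^{2*pi} (-t**3) cos(5*t/2) dt = (-96/625 + 48*pi**2/25) - (96/625) = -192/625 + 48*pi**2/25.
Hence a_5 = (1/pi)·(-192/625 + 48*pi**2/25) = 48*(-4 + 25*pi**2)/(625*pi).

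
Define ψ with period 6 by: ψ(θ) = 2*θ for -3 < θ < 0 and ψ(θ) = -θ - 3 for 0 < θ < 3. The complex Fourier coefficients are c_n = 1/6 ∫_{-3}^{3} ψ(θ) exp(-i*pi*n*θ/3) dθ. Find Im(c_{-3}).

Since ψ is real-valued, Im(c_{-3}) = -1/6 ∫_{-3}^{3} ψ(θ) sin(-pi*θ) dθ = b_{3}/2.
Split the integral at the breakpoints.
Integrating by parts (boundary term plus one more integral), an antiderivative of (2*θ) sin(-pi*θ) is 2*θ*cos(pi*θ)/pi - 2*sin(pi*θ)/pi**2; evaluating from -3 to 0: ∫_{-3}^{0} (2*θ) sin(-pi*θ) dθ = (0) - (6/pi) = -6/pi.
Integrating by parts (boundary term plus one more integral), an antiderivative of (-θ - 3) sin(-pi*θ) is -θ*cos(pi*θ)/pi + sin(pi*θ)/pi**2 - 3*cos(pi*θ)/pi; evaluating from 0 to 3: ∫_{0}^{3} (-θ - 3) sin(-pi*θ) dθ = (6/pi) - (-3/pi) = 9/pi.
So ∫_{-3}^{3} ψ(θ) sin(-pi*θ) dθ = 3/pi.
Hence Im(c_{-3}) = (-1/6)·(3/pi) = -1/(2*pi).

-1/(2*pi)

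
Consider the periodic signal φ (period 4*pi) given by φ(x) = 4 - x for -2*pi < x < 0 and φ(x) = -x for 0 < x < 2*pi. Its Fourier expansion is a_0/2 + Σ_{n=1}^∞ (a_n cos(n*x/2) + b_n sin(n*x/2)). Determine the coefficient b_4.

b_4 = (1/(2*pi)) ∫_{-2*pi}^{2*pi} φ(x) sin(2*x) dx.
Split the integral at the breakpoints.
Integrating by parts (boundary term plus one more integral), an antiderivative of (4 - x) sin(2*x) is x*cos(2*x)/2 - sin(2*x)/4 - 2*cos(2*x); evaluating from -2*pi to 0: ∫_{-2*pi}^{0} (4 - x) sin(2*x) dx = (-2) - (-pi - 2) = pi.
Integrating by parts (boundary term plus one more integral), an antiderivative of (-x) sin(2*x) is x*cos(2*x)/2 - sin(2*x)/4; evaluating from 0 to 2*pi: ∫_{0}^{2*pi} (-x) sin(2*x) dx = (pi) - (0) = pi.
Summing the pieces and multiplying by (1/(2*pi)) gives b_4 = 1.

1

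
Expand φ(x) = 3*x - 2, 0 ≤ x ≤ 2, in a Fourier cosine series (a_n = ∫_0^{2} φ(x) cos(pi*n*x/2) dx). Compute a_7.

a_7 = ∫_0^{2} (3*x - 2) cos(7*pi*x/2) dx.
Integrating by parts (boundary term plus one more integral), an antiderivative of (3*x - 2) cos(7*pi*x/2) is 6*x*sin(7*pi*x/2)/(7*pi) - 4*sin(7*pi*x/2)/(7*pi) + 12*cos(7*pi*x/2)/(49*pi**2); evaluating from 0 to 2: ∫_{0}^{2} (3*x - 2) cos(7*pi*x/2) dx = (-12/(49*pi**2)) - (12/(49*pi**2)) = -24/(49*pi**2).
Hence a_7 = -24/(49*pi**2).

-24/(49*pi**2)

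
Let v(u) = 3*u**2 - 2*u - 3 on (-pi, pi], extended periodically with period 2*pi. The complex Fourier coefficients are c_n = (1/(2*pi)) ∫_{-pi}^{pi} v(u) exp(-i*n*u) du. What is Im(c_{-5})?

Since v is real-valued, Im(c_{-5}) = -(1/(2*pi)) ∫_{-pi}^{pi} v(u) sin(-5*u) du = b_{5}/2.
Integrating by parts twice (tabular method), an antiderivative of (3*u**2 - 2*u - 3) sin(-5*u) is 3*u**2*cos(5*u)/5 - 6*u*sin(5*u)/25 - 2*u*cos(5*u)/5 + 2*sin(5*u)/25 - 81*cos(5*u)/125; evaluating from -pi to pi: ∫_{-pi}^{pi} (3*u**2 - 2*u - 3) sin(-5*u) du = (-3*pi**2/5 + 81/125 + 2*pi/5) - (-3*pi**2/5 - 2*pi/5 + 81/125) = 4*pi/5.
Hence Im(c_{-5}) = (-1/(2*pi))·(4*pi/5) = -2/5.

-2/5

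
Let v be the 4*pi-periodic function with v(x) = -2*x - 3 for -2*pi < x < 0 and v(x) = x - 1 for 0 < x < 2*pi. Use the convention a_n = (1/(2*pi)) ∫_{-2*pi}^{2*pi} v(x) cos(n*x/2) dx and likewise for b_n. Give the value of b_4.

1/2

b_4 = (1/(2*pi)) ∫_{-2*pi}^{2*pi} v(x) sin(2*x) dx.
Split the integral at the breakpoints.
Integrating by parts (boundary term plus one more integral), an antiderivative of (-2*x - 3) sin(2*x) is x*cos(2*x) - sin(2*x)/2 + 3*cos(2*x)/2; evaluating from -2*pi to 0: ∫_{-2*pi}^{0} (-2*x - 3) sin(2*x) dx = (3/2) - (3/2 - 2*pi) = 2*pi.
Integrating by parts (boundary term plus one more integral), an antiderivative of (x - 1) sin(2*x) is -x*cos(2*x)/2 + sin(2*x)/4 + cos(2*x)/2; evaluating from 0 to 2*pi: ∫_{0}^{2*pi} (x - 1) sin(2*x) dx = (1/2 - pi) - (1/2) = -pi.
Summing the pieces and multiplying by (1/(2*pi)) gives b_4 = 1/2.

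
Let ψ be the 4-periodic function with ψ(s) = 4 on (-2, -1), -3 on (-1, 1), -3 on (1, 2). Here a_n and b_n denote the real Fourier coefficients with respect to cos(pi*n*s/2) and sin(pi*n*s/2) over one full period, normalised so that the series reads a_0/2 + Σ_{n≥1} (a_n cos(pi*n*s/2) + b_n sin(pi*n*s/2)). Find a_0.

a_0 = 1/2 ∫_{-2}^{2} ψ(s) ds = 1/2 · (-5) = -5/2.

-5/2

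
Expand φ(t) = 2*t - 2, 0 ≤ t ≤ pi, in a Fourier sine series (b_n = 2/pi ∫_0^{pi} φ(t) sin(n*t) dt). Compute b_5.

4*(-2 + pi)/(5*pi)

b_5 = 2/pi ∫_0^{pi} (2*t - 2) sin(5*t) dt.
Integrating by parts (boundary term plus one more integral), an antiderivative of (2*t - 2) sin(5*t) is -2*t*cos(5*t)/5 + 2*sin(5*t)/25 + 2*cos(5*t)/5; evaluating from 0 to pi: ∫_{0}^{pi} (2*t - 2) sin(5*t) dt = (-2/5 + 2*pi/5) - (2/5) = -4/5 + 2*pi/5.
Hence b_5 = (2/pi)·(-4/5 + 2*pi/5) = 4*(-2 + pi)/(5*pi).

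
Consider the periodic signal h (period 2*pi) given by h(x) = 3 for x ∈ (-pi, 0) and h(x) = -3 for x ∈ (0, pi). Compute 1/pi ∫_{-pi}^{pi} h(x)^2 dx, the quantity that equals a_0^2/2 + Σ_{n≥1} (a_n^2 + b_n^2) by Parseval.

18

1/pi ∫_{-pi}^{pi} h(x)^2 dx = 1/pi · (18*pi) = 18.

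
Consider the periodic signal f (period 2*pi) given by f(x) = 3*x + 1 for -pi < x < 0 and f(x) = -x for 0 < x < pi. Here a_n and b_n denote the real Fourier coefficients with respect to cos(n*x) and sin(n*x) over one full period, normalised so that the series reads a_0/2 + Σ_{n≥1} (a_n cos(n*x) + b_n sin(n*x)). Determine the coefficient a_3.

a_3 = 1/pi ∫_{-pi}^{pi} f(x) cos(3*x) dx.
Split the integral at the breakpoints.
Integrating by parts (boundary term plus one more integral), an antiderivative of (3*x + 1) cos(3*x) is x*sin(3*x) + sin(3*x)/3 + cos(3*x)/3; evaluating from -pi to 0: ∫_{-pi}^{0} (3*x + 1) cos(3*x) dx = (1/3) - (-1/3) = 2/3.
Integrating by parts (boundary term plus one more integral), an antiderivative of (-x) cos(3*x) is -x*sin(3*x)/3 - cos(3*x)/9; evaluating from 0 to pi: ∫_{0}^{pi} (-x) cos(3*x) dx = (1/9) - (-1/9) = 2/9.
Summing the pieces and multiplying by (1/pi) gives a_3 = 8/(9*pi).

8/(9*pi)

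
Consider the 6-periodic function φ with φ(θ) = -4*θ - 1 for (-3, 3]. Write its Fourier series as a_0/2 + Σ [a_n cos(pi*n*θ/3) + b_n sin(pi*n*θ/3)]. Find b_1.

-24/pi

b_1 = 1/3 ∫_{-3}^{3} φ(θ) sin(pi*θ/3) dθ.
Integrating by parts (boundary term plus one more integral), an antiderivative of (-4*θ - 1) sin(pi*θ/3) is 12*θ*cos(pi*θ/3)/pi - 36*sin(pi*θ/3)/pi**2 + 3*cos(pi*θ/3)/pi; evaluating from -3 to 3: ∫_{-3}^{3} (-4*θ - 1) sin(pi*θ/3) dθ = (-39/pi) - (33/pi) = -72/pi.
Hence b_1 = (1/3)·(-72/pi) = -24/pi.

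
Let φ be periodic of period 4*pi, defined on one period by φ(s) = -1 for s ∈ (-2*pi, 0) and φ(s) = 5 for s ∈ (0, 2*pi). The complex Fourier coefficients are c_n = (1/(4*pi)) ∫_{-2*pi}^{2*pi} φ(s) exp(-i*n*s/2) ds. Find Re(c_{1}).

Since φ is real-valued, Re(c_{1}) = (1/(4*pi)) ∫_{-2*pi}^{2*pi} φ(s) cos(s/2) ds = a_{1}/2.
Split the integral at the breakpoints.
Directly, an antiderivative of (-1) cos(s/2) is -2*sin(s/2); evaluating from -2*pi to 0: ∫_{-2*pi}^{0} (-1) cos(s/2) ds = (0) - (0) = 0.
Directly, an antiderivative of (5) cos(s/2) is 10*sin(s/2); evaluating from 0 to 2*pi: ∫_{0}^{2*pi} (5) cos(s/2) ds = (0) - (0) = 0.
So ∫_{-2*pi}^{2*pi} φ(s) cos(s/2) ds = 0.
Hence Re(c_{1}) = (1/(4*pi))·(0) = 0.

0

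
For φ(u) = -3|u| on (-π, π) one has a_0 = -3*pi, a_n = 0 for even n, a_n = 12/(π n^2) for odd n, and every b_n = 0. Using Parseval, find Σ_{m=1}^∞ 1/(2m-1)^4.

Parseval: a_0^2/2 + Σ a_n^2 = (1/π) ∫_{-π}^{π} φ(u)^2 du = 6*pi**2.
Subtract a_0^2/2 = 9*pi**2/2: Σ a_n^2 = 3*pi**2/2.
Only odd n contribute, with a_n^2 = 144/(π^2 n^4), so Σ_{m≥1} 1/(2m-1)^4 = π^2·(3*pi**2/2)/144 = pi**4/96.

pi**4/96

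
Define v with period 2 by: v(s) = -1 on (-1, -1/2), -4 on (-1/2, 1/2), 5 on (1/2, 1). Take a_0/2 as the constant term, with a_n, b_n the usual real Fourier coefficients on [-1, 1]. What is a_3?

a_3 = ∫_{-1}^{1} v(s) cos(3*pi*s) ds.
Split the integral at the breakpoints.
Directly, an antiderivative of (-1) cos(3*pi*s) is -sin(3*pi*s)/(3*pi); evaluating from -1 to -1/2: ∫_{-1}^{-1/2} (-1) cos(3*pi*s) ds = (-1/(3*pi)) - (0) = -1/(3*pi).
Directly, an antiderivative of (-4) cos(3*pi*s) is -4*sin(3*pi*s)/(3*pi); evaluating from -1/2 to 1/2: ∫_{-1/2}^{1/2} (-4) cos(3*pi*s) ds = (4/(3*pi)) - (-4/(3*pi)) = 8/(3*pi).
Directly, an antiderivative of (5) cos(3*pi*s) is 5*sin(3*pi*s)/(3*pi); evaluating from 1/2 to 1: ∫_{1/2}^{1} (5) cos(3*pi*s) ds = (0) - (-5/(3*pi)) = 5/(3*pi).
Summing the pieces gives a_3 = 4/pi.

4/pi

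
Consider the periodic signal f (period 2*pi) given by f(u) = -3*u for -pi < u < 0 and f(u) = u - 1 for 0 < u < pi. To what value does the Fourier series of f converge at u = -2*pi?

u = -2*pi differs from u = 0 by -1 full period(s), and the series is 2*pi-periodic.
At u = 0 the one-sided limits are f(0^-) = 0 and f(0^+) = -1.
By Dirichlet's theorem the series converges to their average, [(0) + (-1)]/2 = -1/2.

-1/2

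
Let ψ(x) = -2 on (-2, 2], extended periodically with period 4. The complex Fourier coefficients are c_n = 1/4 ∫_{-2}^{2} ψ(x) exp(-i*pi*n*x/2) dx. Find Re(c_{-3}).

0

Since ψ is real-valued, Re(c_{-3}) = 1/4 ∫_{-2}^{2} ψ(x) cos(-3*pi*x/2) dx = a_{3}/2.
ψ is even and cos(-3*pi*x/2) is even, so the integrand is even: ∫_{-2}^{2} ψ(x) cos(-3*pi*x/2) dx = 2∫_0^{2} ψ(x) cos(-3*pi*x/2) dx.
Directly, an antiderivative of (-2) cos(-3*pi*x/2) is -4*sin(3*pi*x/2)/(3*pi); evaluating from 0 to 2: ∫_{0}^{2} (-2) cos(-3*pi*x/2) dx = (0) - (0) = 0.
So ∫_{-2}^{2} ψ(x) cos(-3*pi*x/2) dx = 0.
Hence Re(c_{-3}) = (1/4)·(0) = 0.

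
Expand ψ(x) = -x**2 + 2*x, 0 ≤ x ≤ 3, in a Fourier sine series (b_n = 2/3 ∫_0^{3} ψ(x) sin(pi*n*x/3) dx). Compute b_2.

3/pi

b_2 = 2/3 ∫_0^{3} (-x**2 + 2*x) sin(2*pi*x/3) dx.
Integrating by parts twice (tabular method), an antiderivative of (-x**2 + 2*x) sin(2*pi*x/3) is 3*x**2*cos(2*pi*x/3)/(2*pi) - 9*x*sin(2*pi*x/3)/(2*pi**2) - 3*x*cos(2*pi*x/3)/pi + 9*sin(2*pi*x/3)/(2*pi**2) - 27*cos(2*pi*x/3)/(4*pi**3); evaluating from 0 to 3: ∫_{0}^{3} (-x**2 + 2*x) sin(2*pi*x/3) dx = (9*(-3 + 2*pi**2)/(4*pi**3)) - (-27/(4*pi**3)) = 9/(2*pi).
Hence b_2 = (2/3)·(9/(2*pi)) = 3/pi.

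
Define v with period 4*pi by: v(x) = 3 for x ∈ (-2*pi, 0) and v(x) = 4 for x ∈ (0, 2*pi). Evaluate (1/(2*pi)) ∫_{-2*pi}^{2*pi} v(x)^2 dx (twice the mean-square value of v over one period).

(1/(2*pi)) ∫_{-2*pi}^{2*pi} v(x)^2 dx = (1/(2*pi)) · (50*pi) = 25.

25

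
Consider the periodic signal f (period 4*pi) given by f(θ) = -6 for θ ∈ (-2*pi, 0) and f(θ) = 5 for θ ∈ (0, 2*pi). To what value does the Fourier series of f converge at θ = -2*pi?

At θ = -2*pi the one-sided limits are f(-2*pi^-) = 5 and f(-2*pi^+) = -6.
By Dirichlet's theorem the series converges to their average, [(5) + (-6)]/2 = -1/2.

-1/2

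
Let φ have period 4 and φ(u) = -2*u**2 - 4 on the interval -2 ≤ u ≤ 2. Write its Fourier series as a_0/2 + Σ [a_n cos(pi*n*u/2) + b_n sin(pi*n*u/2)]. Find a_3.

32/(9*pi**2)

a_3 = 1/2 ∫_{-2}^{2} φ(u) cos(3*pi*u/2) du.
φ is even and cos(3*pi*u/2) is even, so the integrand is even and a_3 = ∫_0^{2} φ(u) cos(3*pi*u/2) du.
Integrating by parts twice (tabular method), an antiderivative of (-2*u**2 - 4) cos(3*pi*u/2) is -4*u**2*sin(3*pi*u/2)/(3*pi) - 16*u*cos(3*pi*u/2)/(9*pi**2) - 8*sin(3*pi*u/2)/(3*pi) + 32*sin(3*pi*u/2)/(27*pi**3); evaluating from 0 to 2: ∫_{0}^{2} (-2*u**2 - 4) cos(3*pi*u/2) du = (32/(9*pi**2)) - (0) = 32/(9*pi**2).
Hence a_3 = 32/(9*pi**2).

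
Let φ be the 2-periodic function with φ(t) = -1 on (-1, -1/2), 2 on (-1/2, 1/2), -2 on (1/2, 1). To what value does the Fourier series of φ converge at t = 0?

2

φ is continuous at t = 0 with value 2, so the series converges to 2 there.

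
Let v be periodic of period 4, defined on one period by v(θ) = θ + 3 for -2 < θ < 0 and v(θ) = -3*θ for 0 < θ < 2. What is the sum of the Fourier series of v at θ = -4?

θ = -4 differs from θ = 0 by -1 full period(s), and the series is 4-periodic.
At θ = 0 the one-sided limits are v(0^-) = 3 and v(0^+) = 0.
By Dirichlet's theorem the series converges to their average, [(3) + (0)]/2 = 3/2.

3/2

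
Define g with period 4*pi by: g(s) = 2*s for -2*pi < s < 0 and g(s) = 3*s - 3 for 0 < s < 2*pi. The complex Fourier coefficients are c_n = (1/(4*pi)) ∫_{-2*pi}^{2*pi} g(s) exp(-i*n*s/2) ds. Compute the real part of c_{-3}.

Since g is real-valued, Re(c_{-3}) = (1/(4*pi)) ∫_{-2*pi}^{2*pi} g(s) cos(-3*s/2) ds = a_{3}/2.
Split the integral at the breakpoints.
Integrating by parts (boundary term plus one more integral), an antiderivative of (2*s) cos(-3*s/2) is 4*s*sin(3*s/2)/3 + 8*cos(3*s/2)/9; evaluating from -2*pi to 0: ∫_{-2*pi}^{0} (2*s) cos(-3*s/2) ds = (8/9) - (-8/9) = 16/9.
Integrating by parts (boundary term plus one more integral), an antiderivative of (3*s - 3) cos(-3*s/2) is 2*s*sin(3*s/2) - 2*sin(3*s/2) + 4*cos(3*s/2)/3; evaluating from 0 to 2*pi: ∫_{0}^{2*pi} (3*s - 3) cos(-3*s/2) ds = (-4/3) - (4/3) = -8/3.
So ∫_{-2*pi}^{2*pi} g(s) cos(-3*s/2) ds = -8/9.
Hence Re(c_{-3}) = (1/(4*pi))·(-8/9) = -2/(9*pi).

-2/(9*pi)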